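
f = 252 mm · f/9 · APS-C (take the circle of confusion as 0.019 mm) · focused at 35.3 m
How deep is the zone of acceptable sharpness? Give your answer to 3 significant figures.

Hyperfocal distance H = f²/(N·c) + f = 252²/(9 × 0.019) + 252 = 63504/0.171 + 252 ≈ 371620.4 mm ≈ 371.6 m.
Near limit Dn = s·(H − f)/(H + s − 2f) = 35300 × (371620.4 − 252) / (371620.4 + 35300 − 2 × 252) = 35300 × 371368.4 / 406416.4 ≈ 32255.8 mm.
Far limit Df = s·(H − f)/(H − s) = 35300 × (371620.4 − 252) / (371620.4 − 35300) = 35300 × 371368.4 / 336320.4 ≈ 38978.6 mm.
Depth of field = Df − Dn = 38978.6 − 32255.8 ≈ 6722.8 mm ≈ 6.72 m.

6.72 m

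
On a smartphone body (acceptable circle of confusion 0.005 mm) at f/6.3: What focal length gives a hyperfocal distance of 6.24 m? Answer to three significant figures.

14.0 mm

From H = f²/(N·c) + f, with f ≪ H: f ≈ √(H·N·c) = √(6240 × 6.3 × 0.005) = √196.56 ≈ 14.02 mm.
The +f correction barely moves this — solving exactly, f² + N·c·f − N·c·H = 0 ⇒ f = (−N·c + √((N·c)² + 4·N·c·H))/2 = (−0.0315 + √786.24)/2 ≈ 14.004 mm, so f ≈ 14.0 mm.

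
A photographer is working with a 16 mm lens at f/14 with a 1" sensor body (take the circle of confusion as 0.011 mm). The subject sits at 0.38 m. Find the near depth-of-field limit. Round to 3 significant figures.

Hyperfocal distance H = f²/(N·c) + f = 16²/(14 × 0.011) + 16 = 256/0.154 + 16 ≈ 1678.3 mm ≈ 1.678 m.
Near limit Dn = s·(H − f)/(H + s − 2f) = 380 × (1678.3 − 16) / (1678.3 + 380 − 2 × 16) = 380 × 1662.3 / 2026.3 ≈ 311.74 mm.

312 mm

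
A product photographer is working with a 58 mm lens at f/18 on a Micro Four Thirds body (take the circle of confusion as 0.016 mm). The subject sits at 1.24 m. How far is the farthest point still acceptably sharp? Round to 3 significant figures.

1.38 m

Hyperfocal distance H = f²/(N·c) + f = 58²/(18 × 0.016) + 58 = 3364/0.288 + 58 ≈ 11738.6 mm ≈ 11.74 m.
Far limit Df = s·(H − f)/(H − s) = 1240 × (11738.6 − 58) / (11738.6 − 1240) = 1240 × 11680.6 / 10498.6 ≈ 1379.6 mm ≈ 1.38 m.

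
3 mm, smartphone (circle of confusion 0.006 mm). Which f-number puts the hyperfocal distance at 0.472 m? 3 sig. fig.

f/3.20

Rearrange H = f²/(N·c) + f for N: N = f² / ((H − f)·c).
N = 3² / ((472 − 3) × 0.006) = 9 / 2.814 ≈ 3.20.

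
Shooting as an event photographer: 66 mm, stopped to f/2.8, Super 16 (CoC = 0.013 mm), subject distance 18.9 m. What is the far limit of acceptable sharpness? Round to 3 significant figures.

Hyperfocal distance H = f²/(N·c) + f = 66²/(2.8 × 0.013) + 66 = 4356/0.0364 + 66 ≈ 119736.3 mm ≈ 119.7 m.
Far limit Df = s·(H − f)/(H − s) = 18900 × (119736.3 − 66) / (119736.3 − 18900) = 18900 × 119670.3 / 100836.3 ≈ 22430 mm ≈ 22.4 m.

22.4 m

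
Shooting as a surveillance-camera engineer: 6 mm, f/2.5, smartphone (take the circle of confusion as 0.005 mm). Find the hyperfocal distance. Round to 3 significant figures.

2.89 m

Hyperfocal distance H = f²/(N·c) + f = 6²/(2.5 × 0.005) + 6 = 36/0.0125 + 6 ≈ 2886.0 mm ≈ 2.89 m.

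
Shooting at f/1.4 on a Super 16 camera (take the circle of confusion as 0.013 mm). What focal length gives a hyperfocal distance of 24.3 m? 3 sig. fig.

21.0 mm

From H = f²/(N·c) + f, with f ≪ H: f ≈ √(H·N·c) = √(24300 × 1.4 × 0.013) = √442.26 ≈ 21.03 mm.
The +f correction barely moves this — solving exactly, f² + N·c·f − N·c·H = 0 ⇒ f = (−N·c + √((N·c)² + 4·N·c·H))/2 = (−0.0182 + √1769.0)/2 ≈ 21.021 mm, so f ≈ 21.0 mm.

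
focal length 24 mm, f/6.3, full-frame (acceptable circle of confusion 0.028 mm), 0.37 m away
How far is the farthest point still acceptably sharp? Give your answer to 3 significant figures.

414 mm

Hyperfocal distance H = f²/(N·c) + f = 24²/(6.3 × 0.028) + 24 = 576/0.1764 + 24 ≈ 3289.3 mm ≈ 3.289 m.
Far limit Df = s·(H − f)/(H − s) = 370 × (3289.3 − 24) / (3289.3 − 370) = 370 × 3265.3 / 2919.3 ≈ 413.85 mm.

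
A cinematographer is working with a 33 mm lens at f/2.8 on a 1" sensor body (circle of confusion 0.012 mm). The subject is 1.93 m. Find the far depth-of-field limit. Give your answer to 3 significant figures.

Hyperfocal distance H = f²/(N·c) + f = 33²/(2.8 × 0.012) + 33 = 1089/0.0336 + 33 ≈ 32443.7 mm ≈ 32.44 m.
Far limit Df = s·(H − f)/(H − s) = 1930 × (32443.7 − 33) / (32443.7 − 1930) = 1930 × 32410.7 / 30513.7 ≈ 2050.0 mm ≈ 2.05 m.

2.05 m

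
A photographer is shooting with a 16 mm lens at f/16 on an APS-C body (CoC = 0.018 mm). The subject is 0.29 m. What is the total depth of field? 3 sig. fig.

Hyperfocal distance H = f²/(N·c) + f = 16²/(16 × 0.018) + 16 = 256/0.288 + 16 ≈ 904.9 mm ≈ 0.905 m.
Near limit Dn = s·(H − f)/(H + s − 2f) = 290 × (904.9 − 16) / (904.9 + 290 − 2 × 16) = 290 × 888.9 / 1162.9 ≈ 221.67 mm.
Far limit Df = s·(H − f)/(H − s) = 290 × (904.9 − 16) / (904.9 − 290) = 290 × 888.9 / 614.9 ≈ 419.23 mm.
Depth of field = Df − Dn = 419.23 − 221.67 ≈ 197.56 mm.

198 mm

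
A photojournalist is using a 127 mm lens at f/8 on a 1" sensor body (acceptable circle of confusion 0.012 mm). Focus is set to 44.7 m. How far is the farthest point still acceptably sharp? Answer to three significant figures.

60.8 m

Hyperfocal distance H = f²/(N·c) + f = 127²/(8 × 0.012) + 127 = 16129/0.096 + 127 ≈ 168137.4 mm ≈ 168.1 m.
Far limit Df = s·(H − f)/(H − s) = 44700 × (168137.4 − 127) / (168137.4 − 44700) = 44700 × 168010.4 / 123437.4 ≈ 60841 mm ≈ 60.8 m.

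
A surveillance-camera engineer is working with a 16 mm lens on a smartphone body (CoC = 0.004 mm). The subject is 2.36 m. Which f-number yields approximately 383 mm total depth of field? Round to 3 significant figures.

Write h = H − f = f²/(N·c). The thin-lens limits are Dn = s·h/(h + (s−f)) and Df = s·h/(h − (s−f)), so DoF = Df − Dn = 2·s·(s−f)·h / (h² − (s−f)²).
That is a quadratic in h: DoF·h² − 2·s·(s−f)·h − DoF·(s−f)² = 0 ⇒ h = (s−f)·(s + √(s² + DoF²)) / DoF = 2344 × (2360 + √(2360² + 383²)) / 383 = 2344 × (2360 + 2390.88) / 383 ≈ 29076 mm.
Then N = f²/(c·h) = 16² / (0.004 × 29076) = 256 / 116.30 ≈ 2.20.

f/2.20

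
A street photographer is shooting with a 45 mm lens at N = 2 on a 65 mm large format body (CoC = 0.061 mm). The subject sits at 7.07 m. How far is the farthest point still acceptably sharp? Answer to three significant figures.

12.3 m

Hyperfocal distance H = f²/(N·c) + f = 45²/(2 × 0.061) + 45 = 2025/0.122 + 45 ≈ 16643.4 mm ≈ 16.64 m.
Far limit Df = s·(H − f)/(H − s) = 7070 × (16643.4 − 45) / (16643.4 − 7070) = 7070 × 16598.4 / 9573.4 ≈ 12258 mm ≈ 12.3 m.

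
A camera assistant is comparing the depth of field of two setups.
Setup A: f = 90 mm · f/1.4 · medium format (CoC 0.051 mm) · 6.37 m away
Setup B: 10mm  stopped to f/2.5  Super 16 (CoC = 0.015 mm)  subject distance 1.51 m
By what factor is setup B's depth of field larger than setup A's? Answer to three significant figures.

Setup A: H = 90²/(1.4×0.051) + 90 ≈ 113535.4 mm; DoF = Df − Dn = 6743.29 − 6035.87 ≈ 707.42 mm.
Setup B: H = 10²/(2.5×0.015) + 10 ≈ 2676.7 mm; DoF = Df − Dn = 3451.4 − 966.4 ≈ 2485.0 mm.
Ratio = 2485.0 / 707.42 ≈ 3.51.

3.51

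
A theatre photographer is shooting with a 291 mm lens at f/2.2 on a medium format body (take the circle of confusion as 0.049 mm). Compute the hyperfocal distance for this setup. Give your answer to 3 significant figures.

Hyperfocal distance H = f²/(N·c) + f = 291²/(2.2 × 0.049) + 291 = 84681/0.1078 + 291 ≈ 785829.0 mm ≈ 786 m.

786 m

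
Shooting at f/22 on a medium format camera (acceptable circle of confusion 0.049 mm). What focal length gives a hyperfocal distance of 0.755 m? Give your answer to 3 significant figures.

From H = f²/(N·c) + f, with f ≪ H: f ≈ √(H·N·c) = √(755 × 22 × 0.049) = √813.89 ≈ 28.53 mm.
Exact: f² + N·c·f − N·c·H = 0 ⇒ f = (−N·c + √((N·c)² + 4·N·c·H))/2 = (−1.078 + √3256.7)/2 ≈ 27.995 mm ≈ 28.0 mm.

28.0 mm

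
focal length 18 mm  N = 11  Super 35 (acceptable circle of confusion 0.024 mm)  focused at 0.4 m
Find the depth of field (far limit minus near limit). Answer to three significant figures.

Hyperfocal distance H = f²/(N·c) + f = 18²/(11 × 0.024) + 18 = 324/0.264 + 18 ≈ 1245.3 mm ≈ 1.245 m.
Near limit Dn = s·(H − f)/(H + s − 2f) = 400 × (1245.3 − 18) / (1245.3 + 400 − 2 × 18) = 400 × 1227.3 / 1609.3 ≈ 305.05 mm.
Far limit Df = s·(H − f)/(H − s) = 400 × (1245.3 − 18) / (1245.3 − 400) = 400 × 1227.3 / 845.3 ≈ 580.77 mm.
Depth of field = Df − Dn = 580.77 − 305.05 ≈ 275.72 mm.

276 mm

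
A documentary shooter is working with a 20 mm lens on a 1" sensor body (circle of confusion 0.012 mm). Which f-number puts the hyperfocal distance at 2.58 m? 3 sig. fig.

Rearrange H = f²/(N·c) + f for N: N = f² / ((H − f)·c).
N = 20² / ((2580 − 20) × 0.012) = 400 / 30.72 ≈ 13.

f/13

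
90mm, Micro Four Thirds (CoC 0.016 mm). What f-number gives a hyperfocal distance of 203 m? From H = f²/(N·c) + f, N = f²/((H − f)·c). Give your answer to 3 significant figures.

Rearrange H = f²/(N·c) + f for N: N = f² / ((H − f)·c).
N = 90² / ((203000 − 90) × 0.016) = 8100 / 3247 ≈ 2.49.

f/2.49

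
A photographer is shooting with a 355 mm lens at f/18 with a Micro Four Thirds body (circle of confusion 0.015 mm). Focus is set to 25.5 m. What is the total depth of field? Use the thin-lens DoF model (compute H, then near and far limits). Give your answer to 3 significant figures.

Hyperfocal distance H = f²/(N·c) + f = 355²/(18 × 0.015) + 355 = 126025/0.27 + 355 ≈ 467114.3 mm ≈ 467.1 m.
Near limit Dn = s·(H − f)/(H + s − 2f) = 25500 × (467114.3 − 355) / (467114.3 + 25500 − 2 × 355) = 25500 × 466759.3 / 491904.3 ≈ 24196.5 mm.
Far limit Df = s·(H − f)/(H − s) = 25500 × (467114.3 − 355) / (467114.3 − 25500) = 25500 × 466759.3 / 441614.3 ≈ 26951.9 mm.
Depth of field = Df − Dn = 26951.9 − 24196.5 ≈ 2755.4 mm ≈ 2.76 m.

2.76 m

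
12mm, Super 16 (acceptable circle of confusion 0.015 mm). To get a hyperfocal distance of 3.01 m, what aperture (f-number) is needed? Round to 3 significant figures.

f/3.20

Rearrange H = f²/(N·c) + f for N: N = f² / ((H − f)·c).
N = 12² / ((3010 − 12) × 0.015) = 144 / 44.97 ≈ 3.20.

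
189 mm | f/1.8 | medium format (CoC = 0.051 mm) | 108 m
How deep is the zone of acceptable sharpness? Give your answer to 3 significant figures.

Hyperfocal distance H = f²/(N·c) + f = 189²/(1.8 × 0.051) + 189 = 35721/0.0918 + 189 ≈ 389306.6 mm ≈ 389.3 m.
Near limit Dn = s·(H − f)/(H + s − 2f) = 108000 × (389306.6 − 189) / (389306.6 + 108000 − 2 × 189) = 108000 × 389117.6 / 496928.6 ≈ 84569 mm.
Far limit Df = s·(H − f)/(H − s) = 108000 × (389306.6 − 189) / (389306.6 − 108000) = 108000 × 389117.6 / 281306.6 ≈ 149391 mm.
Depth of field = Df − Dn = 149391 − 84569 ≈ 64822 mm ≈ 64.8 m.

64.8 m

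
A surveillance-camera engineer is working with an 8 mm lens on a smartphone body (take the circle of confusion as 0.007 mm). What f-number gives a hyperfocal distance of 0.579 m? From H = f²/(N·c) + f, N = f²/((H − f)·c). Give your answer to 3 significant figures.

Rearrange H = f²/(N·c) + f for N: N = f² / ((H − f)·c).
N = 8² / ((579 − 8) × 0.007) = 64 / 3.997 ≈ 16.

f/16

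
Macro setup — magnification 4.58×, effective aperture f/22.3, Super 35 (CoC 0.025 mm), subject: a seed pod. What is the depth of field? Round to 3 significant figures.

At magnification m, DoF ≈ 2·N_eff·c/m² = 2 × 22.3 × 0.025 / 4.58² = 1.115 / 20.98 ≈ 0.0532 mm.

0.0532 mm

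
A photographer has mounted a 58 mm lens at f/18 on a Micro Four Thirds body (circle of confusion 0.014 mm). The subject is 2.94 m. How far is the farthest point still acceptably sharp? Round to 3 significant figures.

Hyperfocal distance H = f²/(N·c) + f = 58²/(18 × 0.014) + 58 = 3364/0.252 + 58 ≈ 13407.2 mm ≈ 13.41 m.
Far limit Df = s·(H − f)/(H − s) = 2940 × (13407.2 − 58) / (13407.2 − 2940) = 2940 × 13349.2 / 10467.2 ≈ 3749.5 mm ≈ 3.75 m.

3.75 m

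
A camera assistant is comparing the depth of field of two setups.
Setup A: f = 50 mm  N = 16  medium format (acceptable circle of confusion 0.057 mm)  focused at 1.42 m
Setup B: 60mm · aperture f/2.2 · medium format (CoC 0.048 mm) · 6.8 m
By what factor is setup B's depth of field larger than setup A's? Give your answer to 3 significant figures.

Setup A: H = 50²/(16×0.057) + 50 ≈ 2791.2 mm; DoF = Df − Dn = 2838.7 − 946.8 ≈ 1891.9 mm.
Setup B: H = 60²/(2.2×0.048) + 60 ≈ 34150.9 mm; DoF = Df − Dn = 8475.7 − 5677.5 ≈ 2798.2 mm.
Ratio = 2798.2 / 1891.9 ≈ 1.48.

1.48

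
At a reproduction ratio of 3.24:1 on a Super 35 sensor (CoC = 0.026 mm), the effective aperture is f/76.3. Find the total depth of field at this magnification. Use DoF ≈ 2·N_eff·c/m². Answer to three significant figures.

At magnification m, DoF ≈ 2·N_eff·c/m² = 2 × 76.3 × 0.026 / 3.24² = 3.968 / 10.5 ≈ 0.378 mm.

0.378 mm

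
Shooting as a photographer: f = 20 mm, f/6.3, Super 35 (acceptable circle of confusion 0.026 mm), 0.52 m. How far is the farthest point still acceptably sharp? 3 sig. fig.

0.654 m

Hyperfocal distance H = f²/(N·c) + f = 20²/(6.3 × 0.026) + 20 = 400/0.1638 + 20 ≈ 2462.0 mm ≈ 2.462 m.
Far limit Df = s·(H − f)/(H − s) = 520 × (2462.0 − 20) / (2462.0 − 520) = 520 × 2442.0 / 1942.0 ≈ 653.88 mm ≈ 0.654 m.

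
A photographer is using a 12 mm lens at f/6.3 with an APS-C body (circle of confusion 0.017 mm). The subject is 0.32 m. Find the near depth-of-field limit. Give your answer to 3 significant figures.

Hyperfocal distance H = f²/(N·c) + f = 12²/(6.3 × 0.017) + 12 = 144/0.1071 + 12 ≈ 1356.5 mm ≈ 1.357 m.
Near limit Dn = s·(H − f)/(H + s − 2f) = 320 × (1356.5 − 12) / (1356.5 + 320 − 2 × 12) = 320 × 1344.5 / 1652.5 ≈ 260.36 mm.

260 mm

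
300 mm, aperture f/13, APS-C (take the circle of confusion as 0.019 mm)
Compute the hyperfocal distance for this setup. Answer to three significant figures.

365 m

Hyperfocal distance H = f²/(N·c) + f = 300²/(13 × 0.019) + 300 = 90000/0.247 + 300 ≈ 364672.5 mm ≈ 365 m.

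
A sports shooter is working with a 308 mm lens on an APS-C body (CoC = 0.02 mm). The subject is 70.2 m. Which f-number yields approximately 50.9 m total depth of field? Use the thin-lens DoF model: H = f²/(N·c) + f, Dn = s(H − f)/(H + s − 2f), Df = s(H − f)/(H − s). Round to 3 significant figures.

Write h = H − f = f²/(N·c). The thin-lens limits are Dn = s·h/(h + (s−f)) and Df = s·h/(h − (s−f)), so DoF = Df − Dn = 2·s·(s−f)·h / (h² − (s−f)²).
That is a quadratic in h: DoF·h² − 2·s·(s−f)·h − DoF·(s−f)² = 0 ⇒ h = (s−f)·(s + √(s² + DoF²)) / DoF = 69892 × (70200 + √(70200² + 50900²)) / 50900 = 69892 × (70200 + 86711.3) / 50900 ≈ 215459 mm.
Then N = f²/(c·h) = 308² / (0.02 × 215459) = 94864 / 4309.2 ≈ 22.

f/22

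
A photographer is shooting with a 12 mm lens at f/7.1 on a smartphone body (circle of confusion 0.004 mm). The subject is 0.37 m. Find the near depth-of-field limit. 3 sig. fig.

Hyperfocal distance H = f²/(N·c) + f = 12²/(7.1 × 0.004) + 12 = 144/0.0284 + 12 ≈ 5082.4 mm ≈ 5.082 m.
Near limit Dn = s·(H − f)/(H + s − 2f) = 370 × (5082.4 − 12) / (5082.4 + 370 − 2 × 12) = 370 × 5070.4 / 5428.4 ≈ 345.60 mm.

346 mm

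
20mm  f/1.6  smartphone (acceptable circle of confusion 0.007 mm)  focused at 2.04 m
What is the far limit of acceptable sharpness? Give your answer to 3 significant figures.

Hyperfocal distance H = f²/(N·c) + f = 20²/(1.6 × 0.007) + 20 = 400/0.0112 + 20 ≈ 35734.3 mm ≈ 35.73 m.
Far limit Df = s·(H − f)/(H − s) = 2040 × (35734.3 − 20) / (35734.3 − 2040) = 2040 × 35714.3 / 33694.3 ≈ 2162.3 mm ≈ 2.16 m.

2.16 m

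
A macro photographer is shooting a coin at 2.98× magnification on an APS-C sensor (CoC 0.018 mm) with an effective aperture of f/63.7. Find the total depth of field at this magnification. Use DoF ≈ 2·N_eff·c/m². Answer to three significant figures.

0.258 mm

At magnification m, DoF ≈ 2·N_eff·c/m² = 2 × 63.7 × 0.018 / 2.98² = 2.293 / 8.88 ≈ 0.258 mm.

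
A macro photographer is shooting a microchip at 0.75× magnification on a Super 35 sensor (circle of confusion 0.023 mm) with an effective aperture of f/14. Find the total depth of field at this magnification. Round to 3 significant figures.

1.14 mm

At magnification m, DoF ≈ 2·N_eff·c/m² = 2 × 14 × 0.023 / 0.75² = 0.644 / 0.5625 ≈ 1.14 mm.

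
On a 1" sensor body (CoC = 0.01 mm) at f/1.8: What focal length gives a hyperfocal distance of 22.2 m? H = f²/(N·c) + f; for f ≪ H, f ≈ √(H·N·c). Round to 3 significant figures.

20.0 mm

From H = f²/(N·c) + f, with f ≪ H: f ≈ √(H·N·c) = √(22200 × 1.8 × 0.01) = √399.60 ≈ 19.99 mm.
The +f correction barely moves this — solving exactly, f² + N·c·f − N·c·H = 0 ⇒ f = (−N·c + √((N·c)² + 4·N·c·H))/2 = (−0.018 + √1598.4)/2 ≈ 19.981 mm, so f ≈ 20.0 mm.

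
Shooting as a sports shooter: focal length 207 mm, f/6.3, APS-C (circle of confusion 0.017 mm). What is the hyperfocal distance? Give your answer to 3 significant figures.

Hyperfocal distance H = f²/(N·c) + f = 207²/(6.3 × 0.017) + 207 = 42849/0.1071 + 207 ≈ 400291.0 mm ≈ 400 m.

400 m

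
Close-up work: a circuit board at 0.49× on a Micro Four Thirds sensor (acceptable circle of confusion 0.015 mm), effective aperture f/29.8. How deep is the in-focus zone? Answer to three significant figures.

At magnification m, DoF ≈ 2·N_eff·c/m² = 2 × 29.8 × 0.015 / 0.49² = 0.894 / 0.2401 ≈ 3.72 mm.

3.72 mm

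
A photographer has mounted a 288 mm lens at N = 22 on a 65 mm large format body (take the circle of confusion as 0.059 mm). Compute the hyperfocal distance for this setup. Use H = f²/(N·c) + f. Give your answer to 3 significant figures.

Hyperfocal distance H = f²/(N·c) + f = 288²/(22 × 0.059) + 288 = 82944/1.298 + 288 ≈ 64189.4 mm ≈ 64.2 m.

64.2 m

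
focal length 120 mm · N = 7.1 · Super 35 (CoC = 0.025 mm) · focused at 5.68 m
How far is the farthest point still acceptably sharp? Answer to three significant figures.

6.10 m

Hyperfocal distance H = f²/(N·c) + f = 120²/(7.1 × 0.025) + 120 = 14400/0.1775 + 120 ≈ 81246.8 mm ≈ 81.25 m.
Far limit Df = s·(H − f)/(H − s) = 5680 × (81246.8 − 120) / (81246.8 − 5680) = 5680 × 81126.8 / 75566.8 ≈ 6097.9 mm ≈ 6.10 m.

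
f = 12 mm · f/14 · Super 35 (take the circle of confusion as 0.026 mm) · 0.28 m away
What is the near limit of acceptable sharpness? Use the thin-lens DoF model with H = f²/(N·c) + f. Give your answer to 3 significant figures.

Hyperfocal distance H = f²/(N·c) + f = 12²/(14 × 0.026) + 12 = 144/0.364 + 12 ≈ 407.6 mm ≈ 0.408 m.
Near limit Dn = s·(H − f)/(H + s − 2f) = 280 × (407.6 − 12) / (407.6 + 280 − 2 × 12) = 280 × 395.6 / 663.6 ≈ 166.92 mm.

167 mm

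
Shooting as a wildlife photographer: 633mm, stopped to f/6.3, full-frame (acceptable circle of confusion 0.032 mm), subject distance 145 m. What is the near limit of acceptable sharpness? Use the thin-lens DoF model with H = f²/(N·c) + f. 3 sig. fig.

135 m

Hyperfocal distance H = f²/(N·c) + f = 633²/(6.3 × 0.032) + 633 = 400689/0.2016 + 633 ≈ 1988177.6 mm ≈ 1988 m.
Near limit Dn = s·(H − f)/(H + s − 2f) = 145000 × (1988177.6 − 633) / (1988177.6 + 145000 − 2 × 633) = 145000 × 1987544.6 / 2131911.6 ≈ 135181 mm ≈ 135 m.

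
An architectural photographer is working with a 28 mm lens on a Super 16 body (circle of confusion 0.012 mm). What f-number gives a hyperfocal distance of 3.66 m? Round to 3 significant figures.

f/18

Rearrange H = f²/(N·c) + f for N: N = f² / ((H − f)·c).
N = 28² / ((3660 − 28) × 0.012) = 784 / 43.58 ≈ 18.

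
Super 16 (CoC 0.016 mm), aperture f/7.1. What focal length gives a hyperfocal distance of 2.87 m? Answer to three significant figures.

From H = f²/(N·c) + f, with f ≪ H: f ≈ √(H·N·c) = √(2870 × 7.1 × 0.016) = √326.03 ≈ 18.06 mm.
Exact: f² + N·c·f − N·c·H = 0 ⇒ f = (−N·c + √((N·c)² + 4·N·c·H))/2 = (−0.1136 + √1304.1)/2 ≈ 18.000 mm ≈ 18.0 mm.

18.0 mm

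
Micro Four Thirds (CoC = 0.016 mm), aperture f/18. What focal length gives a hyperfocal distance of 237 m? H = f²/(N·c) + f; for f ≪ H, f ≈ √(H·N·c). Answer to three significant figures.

From H = f²/(N·c) + f, with f ≪ H: f ≈ √(H·N·c) = √(237000 × 18 × 0.016) = √68256 ≈ 261.3 mm.
The +f correction barely moves this — solving exactly, f² + N·c·f − N·c·H = 0 ⇒ f = (−N·c + √((N·c)² + 4·N·c·H))/2 = (−0.288 + √273024)/2 ≈ 261.11 mm, so f ≈ 261 mm.

261 mm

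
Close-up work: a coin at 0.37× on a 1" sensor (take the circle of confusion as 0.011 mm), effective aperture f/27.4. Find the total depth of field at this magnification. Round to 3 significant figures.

At magnification m, DoF ≈ 2·N_eff·c/m² = 2 × 27.4 × 0.011 / 0.37² = 0.6028 / 0.1369 ≈ 4.4 mm.

4.40 mm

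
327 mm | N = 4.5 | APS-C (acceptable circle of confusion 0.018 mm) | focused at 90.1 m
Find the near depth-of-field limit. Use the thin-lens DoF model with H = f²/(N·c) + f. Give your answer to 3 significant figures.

84.4 m

Hyperfocal distance H = f²/(N·c) + f = 327²/(4.5 × 0.018) + 327 = 106929/0.081 + 327 ≈ 1320438.1 mm ≈ 1320 m.
Near limit Dn = s·(H − f)/(H + s − 2f) = 90100 × (1320438.1 − 327) / (1320438.1 + 90100 − 2 × 327) = 90100 × 1320111.1 / 1409884.1 ≈ 84363 mm ≈ 84.4 m.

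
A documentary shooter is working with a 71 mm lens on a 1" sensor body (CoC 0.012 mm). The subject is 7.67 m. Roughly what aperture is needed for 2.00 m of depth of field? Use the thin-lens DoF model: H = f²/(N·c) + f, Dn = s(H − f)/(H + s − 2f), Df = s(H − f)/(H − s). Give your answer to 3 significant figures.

f/7.09

Write h = H − f = f²/(N·c). The thin-lens limits are Dn = s·h/(h + (s−f)) and Df = s·h/(h − (s−f)), so DoF = Df − Dn = 2·s·(s−f)·h / (h² − (s−f)²).
That is a quadratic in h: DoF·h² − 2·s·(s−f)·h − DoF·(s−f)² = 0 ⇒ h = (s−f)·(s + √(s² + DoF²)) / DoF = 7599 × (7670 + √(7670² + 2000²)) / 2000 = 7599 × (7670 + 7926.47) / 2000 ≈ 59259 mm.
Then N = f²/(c·h) = 71² / (0.012 × 59259) = 5041 / 711.11 ≈ 7.09.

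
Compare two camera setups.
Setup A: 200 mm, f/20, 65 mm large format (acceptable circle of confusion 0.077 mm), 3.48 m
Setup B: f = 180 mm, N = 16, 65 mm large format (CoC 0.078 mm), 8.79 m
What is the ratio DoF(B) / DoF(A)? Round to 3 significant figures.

7.33

Setup A: H = 200²/(20×0.077) + 200 ≈ 26174.0 mm; DoF = Df − Dn = 3982.97 − 3089.82 ≈ 893.15 mm.
Setup B: H = 180²/(16×0.078) + 180 ≈ 26141.5 mm; DoF = Df − Dn = 13151.7 − 6600.9 ≈ 6550.8 mm.
Ratio = 6550.8 / 893.15 ≈ 7.33.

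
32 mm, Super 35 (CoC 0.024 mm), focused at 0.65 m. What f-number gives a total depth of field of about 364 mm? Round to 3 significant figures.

Write h = H − f = f²/(N·c). The thin-lens limits are Dn = s·h/(h + (s−f)) and Df = s·h/(h − (s−f)), so DoF = Df − Dn = 2·s·(s−f)·h / (h² − (s−f)²).
That is a quadratic in h: DoF·h² − 2·s·(s−f)·h − DoF·(s−f)² = 0 ⇒ h = (s−f)·(s + √(s² + DoF²)) / DoF = 618 × (650 + √(650² + 364²)) / 364 = 618 × (650 + 744.981) / 364 ≈ 2368.4 mm.
Then N = f²/(c·h) = 32² / (0.024 × 2368.4) = 1024 / 56.842 ≈ 18.

f/18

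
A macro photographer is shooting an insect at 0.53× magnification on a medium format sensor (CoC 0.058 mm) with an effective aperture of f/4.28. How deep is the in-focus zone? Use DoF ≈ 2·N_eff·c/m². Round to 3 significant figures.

1.77 mm

At magnification m, DoF ≈ 2·N_eff·c/m² = 2 × 4.28 × 0.058 / 0.53² = 0.4965 / 0.2809 ≈ 1.77 mm.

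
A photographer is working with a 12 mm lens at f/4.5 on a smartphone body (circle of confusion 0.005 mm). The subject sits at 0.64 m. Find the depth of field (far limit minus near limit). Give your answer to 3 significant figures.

127 mm

Hyperfocal distance H = f²/(N·c) + f = 12²/(4.5 × 0.005) + 12 = 144/0.0225 + 12 ≈ 6412.0 mm ≈ 6.412 m.
Near limit Dn = s·(H − f)/(H + s − 2f) = 640 × (6412.0 − 12) / (6412.0 + 640 − 2 × 12) = 640 × 6400.0 / 7028.0 ≈ 582.81 mm.
Far limit Df = s·(H − f)/(H − s) = 640 × (6412.0 − 12) / (6412.0 − 640) = 640 × 6400.0 / 5772.0 ≈ 709.63 mm.
Depth of field = Df − Dn = 709.63 − 582.81 ≈ 126.82 mm.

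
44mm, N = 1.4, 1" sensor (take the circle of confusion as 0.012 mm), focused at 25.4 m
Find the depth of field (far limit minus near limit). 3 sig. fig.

11.7 m

Hyperfocal distance H = f²/(N·c) + f = 44²/(1.4 × 0.012) + 44 = 1936/0.0168 + 44 ≈ 115282.1 mm ≈ 115.3 m.
Near limit Dn = s·(H − f)/(H + s − 2f) = 25400 × (115282.1 − 44) / (115282.1 + 25400 − 2 × 44) = 25400 × 115238.1 / 140594.1 ≈ 20819 mm.
Far limit Df = s·(H − f)/(H − s) = 25400 × (115282.1 − 44) / (115282.1 − 25400) = 25400 × 115238.1 / 89882.1 ≈ 32565 mm.
Depth of field = Df − Dn = 32565 − 20819 ≈ 11746 mm ≈ 11.7 m.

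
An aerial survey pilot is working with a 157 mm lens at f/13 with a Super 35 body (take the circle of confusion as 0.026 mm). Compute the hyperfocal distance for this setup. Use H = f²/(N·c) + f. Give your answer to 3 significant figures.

73.1 m

Hyperfocal distance H = f²/(N·c) + f = 157²/(13 × 0.026) + 157 = 24649/0.338 + 157 ≈ 73083.0 mm ≈ 73.1 m.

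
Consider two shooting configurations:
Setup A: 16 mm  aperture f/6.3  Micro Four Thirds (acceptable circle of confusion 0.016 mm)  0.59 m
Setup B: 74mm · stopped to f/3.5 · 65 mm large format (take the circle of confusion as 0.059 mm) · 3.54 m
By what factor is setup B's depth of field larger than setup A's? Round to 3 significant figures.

3.35

Setup A: H = 16²/(6.3×0.016) + 16 ≈ 2555.7 mm; DoF = Df − Dn = 762.29 − 481.23 ≈ 281.06 mm.
Setup B: H = 74²/(3.5×0.059) + 74 ≈ 26592.2 mm; DoF = Df − Dn = 4072.26 − 3130.80 ≈ 941.46 mm.
Ratio = 941.46 / 281.06 ≈ 3.35.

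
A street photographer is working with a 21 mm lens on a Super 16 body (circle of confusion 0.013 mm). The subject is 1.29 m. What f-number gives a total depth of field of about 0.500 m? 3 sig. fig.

Write h = H − f = f²/(N·c). The thin-lens limits are Dn = s·h/(h + (s−f)) and Df = s·h/(h − (s−f)), so DoF = Df − Dn = 2·s·(s−f)·h / (h² − (s−f)²).
That is a quadratic in h: DoF·h² − 2·s·(s−f)·h − DoF·(s−f)² = 0 ⇒ h = (s−f)·(s + √(s² + DoF²)) / DoF = 1269 × (1290 + √(1290² + 500²)) / 500 = 1269 × (1290 + 1383.51) / 500 ≈ 6785.4 mm.
Then N = f²/(c·h) = 21² / (0.013 × 6785.4) = 441 / 88.210 ≈ 5.

f/5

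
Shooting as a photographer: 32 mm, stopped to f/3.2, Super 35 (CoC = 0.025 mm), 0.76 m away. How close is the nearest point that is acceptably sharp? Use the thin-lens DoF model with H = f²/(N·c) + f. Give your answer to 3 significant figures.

Hyperfocal distance H = f²/(N·c) + f = 32²/(3.2 × 0.025) + 32 = 1024/0.08 + 32 ≈ 12832.0 mm ≈ 12.83 m.
Near limit Dn = s·(H − f)/(H + s − 2f) = 760 × (12832.0 − 32) / (12832.0 + 760 − 2 × 32) = 760 × 12800.0 / 13528.0 ≈ 719.10 mm ≈ 0.719 m.

0.719 m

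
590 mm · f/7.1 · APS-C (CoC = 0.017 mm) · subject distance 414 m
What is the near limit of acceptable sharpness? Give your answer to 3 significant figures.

362 m

Hyperfocal distance H = f²/(N·c) + f = 590²/(7.1 × 0.017) + 590 = 348100/0.1207 + 590 ≈ 2884599.9 mm ≈ 2885 m.
Near limit Dn = s·(H − f)/(H + s − 2f) = 414000 × (2884599.9 − 590) / (2884599.9 + 414000 − 2 × 590) = 414000 × 2884009.9 / 3297419.9 ≈ 362095 mm ≈ 362 m.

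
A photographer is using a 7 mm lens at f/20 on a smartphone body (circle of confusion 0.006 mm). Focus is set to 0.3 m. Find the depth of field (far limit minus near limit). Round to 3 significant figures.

0.887 m

Hyperfocal distance H = f²/(N·c) + f = 7²/(20 × 0.006) + 7 = 49/0.12 + 7 ≈ 415.3 mm ≈ 0.415 m.
Near limit Dn = s·(H − f)/(H + s − 2f) = 300 × (415.3 − 7) / (415.3 + 300 − 2 × 7) = 300 × 408.3 / 701.3 ≈ 174.67 mm.
Far limit Df = s·(H − f)/(H − s) = 300 × (415.3 − 7) / (415.3 − 300) = 300 × 408.3 / 115.3 ≈ 1062.14 mm.
Depth of field = Df − Dn = 1062.14 − 174.67 ≈ 887.47 mm ≈ 0.887 m.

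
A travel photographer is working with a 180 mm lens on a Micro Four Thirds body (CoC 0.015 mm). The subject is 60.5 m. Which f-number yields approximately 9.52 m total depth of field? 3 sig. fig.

f/2.80

Write h = H − f = f²/(N·c). The thin-lens limits are Dn = s·h/(h + (s−f)) and Df = s·h/(h − (s−f)), so DoF = Df − Dn = 2·s·(s−f)·h / (h² − (s−f)²).
That is a quadratic in h: DoF·h² − 2·s·(s−f)·h − DoF·(s−f)² = 0 ⇒ h = (s−f)·(s + √(s² + DoF²)) / DoF = 60320 × (60500 + √(60500² + 9520²)) / 9520 = 60320 × (60500 + 61244.4) / 9520 ≈ 771389 mm.
Then N = f²/(c·h) = 180² / (0.015 × 771389) = 32400 / 11571 ≈ 2.80.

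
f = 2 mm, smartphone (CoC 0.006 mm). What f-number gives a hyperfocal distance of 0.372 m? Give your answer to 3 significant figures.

Rearrange H = f²/(N·c) + f for N: N = f² / ((H − f)·c).
N = 2² / ((372 − 2) × 0.006) = 4 / 2.220 ≈ 1.80.

f/1.80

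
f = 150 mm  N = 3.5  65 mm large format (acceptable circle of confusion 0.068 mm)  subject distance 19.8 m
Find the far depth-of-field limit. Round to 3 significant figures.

Hyperfocal distance H = f²/(N·c) + f = 150²/(3.5 × 0.068) + 150 = 22500/0.238 + 150 ≈ 94687.8 mm ≈ 94.69 m.
Far limit Df = s·(H − f)/(H − s) = 19800 × (94687.8 − 150) / (94687.8 − 19800) = 19800 × 94537.8 / 74887.8 ≈ 24995 mm ≈ 25.0 m.

25.0 m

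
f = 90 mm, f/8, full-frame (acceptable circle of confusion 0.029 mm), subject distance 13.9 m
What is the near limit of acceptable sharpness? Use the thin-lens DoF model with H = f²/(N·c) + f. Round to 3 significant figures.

Hyperfocal distance H = f²/(N·c) + f = 90²/(8 × 0.029) + 90 = 8100/0.232 + 90 ≈ 35003.8 mm ≈ 35.00 m.
Near limit Dn = s·(H − f)/(H + s − 2f) = 13900 × (35003.8 − 90) / (35003.8 + 13900 − 2 × 90) = 13900 × 34913.8 / 48723.8 ≈ 9960.3 mm ≈ 9.96 m.

9.96 m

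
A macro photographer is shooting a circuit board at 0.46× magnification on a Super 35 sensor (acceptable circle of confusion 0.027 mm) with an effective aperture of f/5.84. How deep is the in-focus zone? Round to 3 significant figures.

At magnification m, DoF ≈ 2·N_eff·c/m² = 2 × 5.84 × 0.027 / 0.46² = 0.3154 / 0.2116 ≈ 1.49 mm.

1.49 mm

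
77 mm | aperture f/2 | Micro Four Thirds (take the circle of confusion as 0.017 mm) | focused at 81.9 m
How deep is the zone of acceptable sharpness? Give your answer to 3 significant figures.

Hyperfocal distance H = f²/(N·c) + f = 77²/(2 × 0.017) + 77 = 5929/0.034 + 77 ≈ 174459.4 mm ≈ 174.5 m.
Near limit Dn = s·(H − f)/(H + s − 2f) = 81900 × (174459.4 − 77) / (174459.4 + 81900 − 2 × 77) = 81900 × 174382.4 / 256205.4 ≈ 55744 mm.
Far limit Df = s·(H − f)/(H − s) = 81900 × (174459.4 − 77) / (174459.4 − 81900) = 81900 × 174382.4 / 92559.4 ≈ 154300 mm.
Depth of field = Df − Dn = 154300 − 55744 ≈ 98556 mm ≈ 98.6 m.

98.6 m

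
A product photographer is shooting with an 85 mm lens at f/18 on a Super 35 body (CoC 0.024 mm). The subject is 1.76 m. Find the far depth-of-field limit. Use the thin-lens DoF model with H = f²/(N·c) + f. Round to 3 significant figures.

Hyperfocal distance H = f²/(N·c) + f = 85²/(18 × 0.024) + 85 = 7225/0.432 + 85 ≈ 16809.5 mm ≈ 16.81 m.
Far limit Df = s·(H − f)/(H − s) = 1760 × (16809.5 − 85) / (16809.5 − 1760) = 1760 × 16724.5 / 15049.5 ≈ 1955.9 mm ≈ 1.96 m.

1.96 m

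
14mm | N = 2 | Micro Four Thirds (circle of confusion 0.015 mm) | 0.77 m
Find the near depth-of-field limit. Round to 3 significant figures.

Hyperfocal distance H = f²/(N·c) + f = 14²/(2 × 0.015) + 14 = 196/0.03 + 14 ≈ 6547.3 mm ≈ 6.547 m.
Near limit Dn = s·(H − f)/(H + s − 2f) = 770 × (6547.3 − 14) / (6547.3 + 770 − 2 × 14) = 770 × 6533.3 / 7289.3 ≈ 690.14 mm ≈ 0.690 m.

0.690 m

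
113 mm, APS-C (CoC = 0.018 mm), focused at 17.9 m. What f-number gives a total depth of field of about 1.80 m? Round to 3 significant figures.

f/2.00

Write h = H − f = f²/(N·c). The thin-lens limits are Dn = s·h/(h + (s−f)) and Df = s·h/(h − (s−f)), so DoF = Df − Dn = 2·s·(s−f)·h / (h² − (s−f)²).
That is a quadratic in h: DoF·h² − 2·s·(s−f)·h − DoF·(s−f)² = 0 ⇒ h = (s−f)·(s + √(s² + DoF²)) / DoF = 17787 × (17900 + √(17900² + 1800²)) / 1800 = 17787 × (17900 + 17990.3) / 1800 ≈ 354656 mm.
Then N = f²/(c·h) = 113² / (0.018 × 354656) = 12769 / 6383.8 ≈ 2.00.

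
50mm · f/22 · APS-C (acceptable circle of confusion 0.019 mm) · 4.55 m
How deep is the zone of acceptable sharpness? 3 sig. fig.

15.8 m

Hyperfocal distance H = f²/(N·c) + f = 50²/(22 × 0.019) + 50 = 2500/0.418 + 50 ≈ 6030.9 mm ≈ 6.031 m.
Near limit Dn = s·(H − f)/(H + s − 2f) = 4550 × (6030.9 − 50) / (6030.9 + 4550 − 2 × 50) = 4550 × 5980.9 / 10480.9 ≈ 2596 mm.
Far limit Df = s·(H − f)/(H − s) = 4550 × (6030.9 − 50) / (6030.9 − 4550) = 4550 × 5980.9 / 1480.9 ≈ 18376 mm.
Depth of field = Df − Dn = 18376 − 2596 ≈ 15780 mm ≈ 15.8 m.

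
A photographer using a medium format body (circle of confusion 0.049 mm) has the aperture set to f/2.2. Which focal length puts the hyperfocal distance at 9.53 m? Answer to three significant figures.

32.0 mm

From H = f²/(N·c) + f, with f ≪ H: f ≈ √(H·N·c) = √(9530 × 2.2 × 0.049) = √1027.3 ≈ 32.05 mm.
Exact: f² + N·c·f − N·c·H = 0 ⇒ f = (−N·c + √((N·c)² + 4·N·c·H))/2 = (−0.1078 + √4109.3)/2 ≈ 31.998 mm ≈ 32.0 mm.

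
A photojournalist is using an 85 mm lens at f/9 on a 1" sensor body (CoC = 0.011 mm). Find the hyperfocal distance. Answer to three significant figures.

Hyperfocal distance H = f²/(N·c) + f = 85²/(9 × 0.011) + 85 = 7225/0.099 + 85 ≈ 73064.8 mm ≈ 73.1 m.

73.1 m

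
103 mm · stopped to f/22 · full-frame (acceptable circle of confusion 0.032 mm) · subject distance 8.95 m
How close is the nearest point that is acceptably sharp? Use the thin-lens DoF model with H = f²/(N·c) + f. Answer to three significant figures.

5.64 m

Hyperfocal distance H = f²/(N·c) + f = 103²/(22 × 0.032) + 103 = 10609/0.704 + 103 ≈ 15172.6 mm ≈ 15.17 m.
Near limit Dn = s·(H − f)/(H + s − 2f) = 8950 × (15172.6 − 103) / (15172.6 + 8950 − 2 × 103) = 8950 × 15069.6 / 23916.6 ≈ 5639.3 mm ≈ 5.64 m.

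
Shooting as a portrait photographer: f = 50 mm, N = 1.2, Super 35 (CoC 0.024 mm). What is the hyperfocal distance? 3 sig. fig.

86.9 m

Hyperfocal distance H = f²/(N·c) + f = 50²/(1.2 × 0.024) + 50 = 2500/0.0288 + 50 ≈ 86855.6 mm ≈ 86.9 m.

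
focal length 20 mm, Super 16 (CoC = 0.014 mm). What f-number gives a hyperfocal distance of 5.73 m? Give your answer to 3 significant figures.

f/5

Rearrange H = f²/(N·c) + f for N: N = f² / ((H − f)·c).
N = 20² / ((5730 − 20) × 0.014) = 400 / 79.94 ≈ 5.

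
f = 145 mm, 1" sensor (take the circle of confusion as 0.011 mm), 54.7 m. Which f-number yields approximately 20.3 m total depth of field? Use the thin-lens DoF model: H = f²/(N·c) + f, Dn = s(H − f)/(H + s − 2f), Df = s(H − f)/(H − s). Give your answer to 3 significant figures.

Write h = H − f = f²/(N·c). The thin-lens limits are Dn = s·h/(h + (s−f)) and Df = s·h/(h − (s−f)), so DoF = Df − Dn = 2·s·(s−f)·h / (h² − (s−f)²).
That is a quadratic in h: DoF·h² − 2·s·(s−f)·h − DoF·(s−f)² = 0 ⇒ h = (s−f)·(s + √(s² + DoF²)) / DoF = 54555 × (54700 + √(54700² + 20300²)) / 20300 = 54555 × (54700 + 58345.4) / 20300 ≈ 303802 mm.
Then N = f²/(c·h) = 145² / (0.011 × 303802) = 21025 / 3341.8 ≈ 6.29.

f/6.29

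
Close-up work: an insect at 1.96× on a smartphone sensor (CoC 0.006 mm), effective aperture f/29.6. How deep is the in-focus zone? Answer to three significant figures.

0.0925 mm

At magnification m, DoF ≈ 2·N_eff·c/m² = 2 × 29.6 × 0.006 / 1.96² = 0.3552 / 3.842 ≈ 0.0925 mm.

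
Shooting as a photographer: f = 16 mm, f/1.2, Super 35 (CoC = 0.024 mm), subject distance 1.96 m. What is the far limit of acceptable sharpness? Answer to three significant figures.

Hyperfocal distance H = f²/(N·c) + f = 16²/(1.2 × 0.024) + 16 = 256/0.0288 + 16 ≈ 8904.9 mm ≈ 8.905 m.
Far limit Df = s·(H − f)/(H − s) = 1960 × (8904.9 − 16) / (8904.9 − 1960) = 1960 × 8888.9 / 6944.9 ≈ 2508.6 mm ≈ 2.51 m.

2.51 m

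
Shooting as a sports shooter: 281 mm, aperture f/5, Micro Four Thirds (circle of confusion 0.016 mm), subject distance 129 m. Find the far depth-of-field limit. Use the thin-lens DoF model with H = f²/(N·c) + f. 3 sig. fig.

Hyperfocal distance H = f²/(N·c) + f = 281²/(5 × 0.016) + 281 = 78961/0.08 + 281 ≈ 987293.5 mm ≈ 987.3 m.
Far limit Df = s·(H − f)/(H − s) = 129000 × (987293.5 − 281) / (987293.5 − 129000) = 129000 × 987012.5 / 858293.5 ≈ 148346 mm ≈ 148 m.

148 m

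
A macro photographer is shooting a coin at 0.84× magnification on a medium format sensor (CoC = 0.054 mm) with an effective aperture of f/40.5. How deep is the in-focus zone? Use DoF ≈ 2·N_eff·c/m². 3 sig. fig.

At magnification m, DoF ≈ 2·N_eff·c/m² = 2 × 40.5 × 0.054 / 0.84² = 4.374 / 0.7056 ≈ 6.2 mm.

6.20 mm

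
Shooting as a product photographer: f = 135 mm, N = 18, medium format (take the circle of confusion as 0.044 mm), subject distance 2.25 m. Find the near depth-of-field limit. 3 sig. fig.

2.06 m

Hyperfocal distance H = f²/(N·c) + f = 135²/(18 × 0.044) + 135 = 18225/0.792 + 135 ≈ 23146.4 mm ≈ 23.15 m.
Near limit Dn = s·(H − f)/(H + s − 2f) = 2250 × (23146.4 − 135) / (23146.4 + 2250 − 2 × 135) = 2250 × 23011.4 / 25126.4 ≈ 2060.6 mm ≈ 2.06 m.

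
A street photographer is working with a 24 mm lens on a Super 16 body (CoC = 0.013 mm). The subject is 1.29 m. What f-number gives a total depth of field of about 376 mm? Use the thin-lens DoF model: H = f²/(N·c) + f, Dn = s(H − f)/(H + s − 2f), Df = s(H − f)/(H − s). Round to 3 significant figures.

f/5

Write h = H − f = f²/(N·c). The thin-lens limits are Dn = s·h/(h + (s−f)) and Df = s·h/(h − (s−f)), so DoF = Df − Dn = 2·s·(s−f)·h / (h² − (s−f)²).
That is a quadratic in h: DoF·h² − 2·s·(s−f)·h − DoF·(s−f)² = 0 ⇒ h = (s−f)·(s + √(s² + DoF²)) / DoF = 1266 × (1290 + √(1290² + 376²)) / 376 = 1266 × (1290 + 1343.68) / 376 ≈ 8867.7 mm.
Then N = f²/(c·h) = 24² / (0.013 × 8867.7) = 576 / 115.28 ≈ 5.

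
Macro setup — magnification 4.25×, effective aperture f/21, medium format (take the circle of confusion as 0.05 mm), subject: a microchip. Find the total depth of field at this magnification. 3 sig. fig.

At magnification m, DoF ≈ 2·N_eff·c/m² = 2 × 21 × 0.05 / 4.25² = 2.1 / 18.06 ≈ 0.116 mm.

0.116 mm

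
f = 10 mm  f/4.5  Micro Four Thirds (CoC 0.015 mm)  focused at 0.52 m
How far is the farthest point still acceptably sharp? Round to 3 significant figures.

Hyperfocal distance H = f²/(N·c) + f = 10²/(4.5 × 0.015) + 10 = 100/0.0675 + 10 ≈ 1491.5 mm ≈ 1.491 m.
Far limit Df = s·(H − f)/(H − s) = 520 × (1491.5 − 10) / (1491.5 − 520) = 520 × 1481.5 / 971.5 ≈ 792.99 mm ≈ 0.793 m.

0.793 m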